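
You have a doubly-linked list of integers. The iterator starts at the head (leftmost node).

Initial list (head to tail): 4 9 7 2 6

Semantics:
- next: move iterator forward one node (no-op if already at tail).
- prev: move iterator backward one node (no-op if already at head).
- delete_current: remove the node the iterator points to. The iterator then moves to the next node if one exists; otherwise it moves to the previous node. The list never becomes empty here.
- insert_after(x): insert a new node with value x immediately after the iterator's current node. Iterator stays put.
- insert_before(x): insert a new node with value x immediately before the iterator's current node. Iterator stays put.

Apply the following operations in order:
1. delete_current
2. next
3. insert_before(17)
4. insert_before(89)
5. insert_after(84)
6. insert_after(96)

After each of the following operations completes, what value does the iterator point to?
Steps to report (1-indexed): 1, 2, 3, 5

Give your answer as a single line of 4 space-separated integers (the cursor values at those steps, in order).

After 1 (delete_current): list=[9, 7, 2, 6] cursor@9
After 2 (next): list=[9, 7, 2, 6] cursor@7
After 3 (insert_before(17)): list=[9, 17, 7, 2, 6] cursor@7
After 4 (insert_before(89)): list=[9, 17, 89, 7, 2, 6] cursor@7
After 5 (insert_after(84)): list=[9, 17, 89, 7, 84, 2, 6] cursor@7
After 6 (insert_after(96)): list=[9, 17, 89, 7, 96, 84, 2, 6] cursor@7

Answer: 9 7 7 7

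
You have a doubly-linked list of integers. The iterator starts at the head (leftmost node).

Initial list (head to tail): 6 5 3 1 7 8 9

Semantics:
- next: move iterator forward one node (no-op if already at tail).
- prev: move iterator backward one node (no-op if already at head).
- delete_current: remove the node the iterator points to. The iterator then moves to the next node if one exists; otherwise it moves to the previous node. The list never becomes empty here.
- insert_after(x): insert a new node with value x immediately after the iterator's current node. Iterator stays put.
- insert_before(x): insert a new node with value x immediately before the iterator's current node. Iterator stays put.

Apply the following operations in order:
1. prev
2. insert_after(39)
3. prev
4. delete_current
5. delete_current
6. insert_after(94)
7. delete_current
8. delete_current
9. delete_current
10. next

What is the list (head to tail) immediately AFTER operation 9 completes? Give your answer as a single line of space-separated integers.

After 1 (prev): list=[6, 5, 3, 1, 7, 8, 9] cursor@6
After 2 (insert_after(39)): list=[6, 39, 5, 3, 1, 7, 8, 9] cursor@6
After 3 (prev): list=[6, 39, 5, 3, 1, 7, 8, 9] cursor@6
After 4 (delete_current): list=[39, 5, 3, 1, 7, 8, 9] cursor@39
After 5 (delete_current): list=[5, 3, 1, 7, 8, 9] cursor@5
After 6 (insert_after(94)): list=[5, 94, 3, 1, 7, 8, 9] cursor@5
After 7 (delete_current): list=[94, 3, 1, 7, 8, 9] cursor@94
After 8 (delete_current): list=[3, 1, 7, 8, 9] cursor@3
After 9 (delete_current): list=[1, 7, 8, 9] cursor@1

Answer: 1 7 8 9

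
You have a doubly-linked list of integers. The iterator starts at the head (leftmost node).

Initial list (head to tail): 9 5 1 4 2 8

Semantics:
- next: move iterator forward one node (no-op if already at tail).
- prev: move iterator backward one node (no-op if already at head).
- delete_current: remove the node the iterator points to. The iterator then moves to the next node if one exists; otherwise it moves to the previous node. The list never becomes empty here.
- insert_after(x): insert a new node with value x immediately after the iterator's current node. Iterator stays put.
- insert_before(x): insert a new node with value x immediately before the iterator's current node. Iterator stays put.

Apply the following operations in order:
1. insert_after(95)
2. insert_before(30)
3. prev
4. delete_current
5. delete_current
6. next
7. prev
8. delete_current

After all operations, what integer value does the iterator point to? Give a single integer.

After 1 (insert_after(95)): list=[9, 95, 5, 1, 4, 2, 8] cursor@9
After 2 (insert_before(30)): list=[30, 9, 95, 5, 1, 4, 2, 8] cursor@9
After 3 (prev): list=[30, 9, 95, 5, 1, 4, 2, 8] cursor@30
After 4 (delete_current): list=[9, 95, 5, 1, 4, 2, 8] cursor@9
After 5 (delete_current): list=[95, 5, 1, 4, 2, 8] cursor@95
After 6 (next): list=[95, 5, 1, 4, 2, 8] cursor@5
After 7 (prev): list=[95, 5, 1, 4, 2, 8] cursor@95
After 8 (delete_current): list=[5, 1, 4, 2, 8] cursor@5

Answer: 5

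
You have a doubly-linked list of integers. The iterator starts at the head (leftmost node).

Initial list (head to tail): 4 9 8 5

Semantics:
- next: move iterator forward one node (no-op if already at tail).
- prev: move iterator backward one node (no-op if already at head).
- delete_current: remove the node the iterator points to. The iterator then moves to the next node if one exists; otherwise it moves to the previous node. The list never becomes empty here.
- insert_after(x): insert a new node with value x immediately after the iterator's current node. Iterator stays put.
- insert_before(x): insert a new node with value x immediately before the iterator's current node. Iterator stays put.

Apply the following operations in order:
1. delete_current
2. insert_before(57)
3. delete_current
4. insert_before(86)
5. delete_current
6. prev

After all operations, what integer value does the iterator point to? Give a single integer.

Answer: 86

Derivation:
After 1 (delete_current): list=[9, 8, 5] cursor@9
After 2 (insert_before(57)): list=[57, 9, 8, 5] cursor@9
After 3 (delete_current): list=[57, 8, 5] cursor@8
After 4 (insert_before(86)): list=[57, 86, 8, 5] cursor@8
After 5 (delete_current): list=[57, 86, 5] cursor@5
After 6 (prev): list=[57, 86, 5] cursor@86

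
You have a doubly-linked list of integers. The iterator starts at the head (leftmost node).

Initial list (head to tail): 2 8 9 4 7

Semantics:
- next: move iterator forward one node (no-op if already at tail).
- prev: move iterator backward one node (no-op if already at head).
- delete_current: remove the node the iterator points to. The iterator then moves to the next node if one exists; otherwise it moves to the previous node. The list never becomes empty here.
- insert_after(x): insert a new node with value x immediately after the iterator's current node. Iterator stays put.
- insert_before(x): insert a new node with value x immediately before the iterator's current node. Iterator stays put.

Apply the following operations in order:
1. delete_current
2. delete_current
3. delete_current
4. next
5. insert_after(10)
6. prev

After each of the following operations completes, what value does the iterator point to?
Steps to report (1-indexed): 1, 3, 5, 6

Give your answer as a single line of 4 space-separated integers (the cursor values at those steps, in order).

Answer: 8 4 7 4

Derivation:
After 1 (delete_current): list=[8, 9, 4, 7] cursor@8
After 2 (delete_current): list=[9, 4, 7] cursor@9
After 3 (delete_current): list=[4, 7] cursor@4
After 4 (next): list=[4, 7] cursor@7
After 5 (insert_after(10)): list=[4, 7, 10] cursor@7
After 6 (prev): list=[4, 7, 10] cursor@4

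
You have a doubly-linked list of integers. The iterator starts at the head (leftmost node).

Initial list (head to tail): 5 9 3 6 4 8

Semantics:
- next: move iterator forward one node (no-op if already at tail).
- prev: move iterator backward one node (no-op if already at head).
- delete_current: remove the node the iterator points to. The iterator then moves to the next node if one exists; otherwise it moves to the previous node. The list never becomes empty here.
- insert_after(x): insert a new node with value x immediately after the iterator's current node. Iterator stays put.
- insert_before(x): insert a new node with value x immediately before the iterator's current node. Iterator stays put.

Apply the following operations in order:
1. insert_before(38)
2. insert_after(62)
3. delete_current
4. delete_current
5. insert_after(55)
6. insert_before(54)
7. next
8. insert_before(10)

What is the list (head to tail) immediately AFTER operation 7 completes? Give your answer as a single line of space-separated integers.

Answer: 38 54 9 55 3 6 4 8

Derivation:
After 1 (insert_before(38)): list=[38, 5, 9, 3, 6, 4, 8] cursor@5
After 2 (insert_after(62)): list=[38, 5, 62, 9, 3, 6, 4, 8] cursor@5
After 3 (delete_current): list=[38, 62, 9, 3, 6, 4, 8] cursor@62
After 4 (delete_current): list=[38, 9, 3, 6, 4, 8] cursor@9
After 5 (insert_after(55)): list=[38, 9, 55, 3, 6, 4, 8] cursor@9
After 6 (insert_before(54)): list=[38, 54, 9, 55, 3, 6, 4, 8] cursor@9
After 7 (next): list=[38, 54, 9, 55, 3, 6, 4, 8] cursor@55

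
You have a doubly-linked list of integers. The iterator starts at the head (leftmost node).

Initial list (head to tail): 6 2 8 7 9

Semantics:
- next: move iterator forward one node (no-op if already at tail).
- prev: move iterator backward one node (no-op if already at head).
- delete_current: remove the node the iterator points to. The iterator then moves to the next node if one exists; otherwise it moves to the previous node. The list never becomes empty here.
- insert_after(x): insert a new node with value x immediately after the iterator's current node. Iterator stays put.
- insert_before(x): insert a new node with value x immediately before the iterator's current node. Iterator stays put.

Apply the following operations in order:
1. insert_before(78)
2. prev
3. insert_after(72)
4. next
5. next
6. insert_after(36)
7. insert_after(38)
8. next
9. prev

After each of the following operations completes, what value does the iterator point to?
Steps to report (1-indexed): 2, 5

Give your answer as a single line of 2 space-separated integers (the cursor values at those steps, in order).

Answer: 78 6

Derivation:
After 1 (insert_before(78)): list=[78, 6, 2, 8, 7, 9] cursor@6
After 2 (prev): list=[78, 6, 2, 8, 7, 9] cursor@78
After 3 (insert_after(72)): list=[78, 72, 6, 2, 8, 7, 9] cursor@78
After 4 (next): list=[78, 72, 6, 2, 8, 7, 9] cursor@72
After 5 (next): list=[78, 72, 6, 2, 8, 7, 9] cursor@6
After 6 (insert_after(36)): list=[78, 72, 6, 36, 2, 8, 7, 9] cursor@6
After 7 (insert_after(38)): list=[78, 72, 6, 38, 36, 2, 8, 7, 9] cursor@6
After 8 (next): list=[78, 72, 6, 38, 36, 2, 8, 7, 9] cursor@38
After 9 (prev): list=[78, 72, 6, 38, 36, 2, 8, 7, 9] cursor@6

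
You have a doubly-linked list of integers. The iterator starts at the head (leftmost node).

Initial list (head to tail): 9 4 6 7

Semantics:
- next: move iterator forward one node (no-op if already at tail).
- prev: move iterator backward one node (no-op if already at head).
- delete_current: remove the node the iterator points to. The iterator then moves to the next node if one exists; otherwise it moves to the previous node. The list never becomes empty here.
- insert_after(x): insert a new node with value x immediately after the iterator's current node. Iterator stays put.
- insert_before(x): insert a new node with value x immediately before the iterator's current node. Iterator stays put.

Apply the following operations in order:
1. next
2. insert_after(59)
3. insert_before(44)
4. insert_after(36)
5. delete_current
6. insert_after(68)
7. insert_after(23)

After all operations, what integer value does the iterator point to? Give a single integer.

After 1 (next): list=[9, 4, 6, 7] cursor@4
After 2 (insert_after(59)): list=[9, 4, 59, 6, 7] cursor@4
After 3 (insert_before(44)): list=[9, 44, 4, 59, 6, 7] cursor@4
After 4 (insert_after(36)): list=[9, 44, 4, 36, 59, 6, 7] cursor@4
After 5 (delete_current): list=[9, 44, 36, 59, 6, 7] cursor@36
After 6 (insert_after(68)): list=[9, 44, 36, 68, 59, 6, 7] cursor@36
After 7 (insert_after(23)): list=[9, 44, 36, 23, 68, 59, 6, 7] cursor@36

Answer: 36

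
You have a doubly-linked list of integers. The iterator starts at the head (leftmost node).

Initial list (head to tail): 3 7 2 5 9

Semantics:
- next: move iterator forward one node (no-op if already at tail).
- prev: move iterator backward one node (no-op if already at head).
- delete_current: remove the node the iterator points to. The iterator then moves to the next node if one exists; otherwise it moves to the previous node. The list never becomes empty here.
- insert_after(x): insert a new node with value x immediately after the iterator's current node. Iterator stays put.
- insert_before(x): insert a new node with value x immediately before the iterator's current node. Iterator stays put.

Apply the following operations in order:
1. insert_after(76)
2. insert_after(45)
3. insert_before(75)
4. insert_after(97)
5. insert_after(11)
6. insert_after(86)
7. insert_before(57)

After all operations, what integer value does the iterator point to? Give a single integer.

Answer: 3

Derivation:
After 1 (insert_after(76)): list=[3, 76, 7, 2, 5, 9] cursor@3
After 2 (insert_after(45)): list=[3, 45, 76, 7, 2, 5, 9] cursor@3
After 3 (insert_before(75)): list=[75, 3, 45, 76, 7, 2, 5, 9] cursor@3
After 4 (insert_after(97)): list=[75, 3, 97, 45, 76, 7, 2, 5, 9] cursor@3
After 5 (insert_after(11)): list=[75, 3, 11, 97, 45, 76, 7, 2, 5, 9] cursor@3
After 6 (insert_after(86)): list=[75, 3, 86, 11, 97, 45, 76, 7, 2, 5, 9] cursor@3
After 7 (insert_before(57)): list=[75, 57, 3, 86, 11, 97, 45, 76, 7, 2, 5, 9] cursor@3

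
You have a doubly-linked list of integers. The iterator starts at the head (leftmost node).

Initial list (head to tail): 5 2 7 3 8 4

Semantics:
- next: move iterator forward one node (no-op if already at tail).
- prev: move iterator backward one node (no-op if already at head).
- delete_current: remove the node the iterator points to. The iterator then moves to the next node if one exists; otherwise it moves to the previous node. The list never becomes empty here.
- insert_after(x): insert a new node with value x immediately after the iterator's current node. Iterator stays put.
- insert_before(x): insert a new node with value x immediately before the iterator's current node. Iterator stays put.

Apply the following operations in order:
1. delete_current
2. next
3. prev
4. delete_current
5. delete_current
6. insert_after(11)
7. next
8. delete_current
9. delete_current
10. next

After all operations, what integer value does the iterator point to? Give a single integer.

Answer: 4

Derivation:
After 1 (delete_current): list=[2, 7, 3, 8, 4] cursor@2
After 2 (next): list=[2, 7, 3, 8, 4] cursor@7
After 3 (prev): list=[2, 7, 3, 8, 4] cursor@2
After 4 (delete_current): list=[7, 3, 8, 4] cursor@7
After 5 (delete_current): list=[3, 8, 4] cursor@3
After 6 (insert_after(11)): list=[3, 11, 8, 4] cursor@3
After 7 (next): list=[3, 11, 8, 4] cursor@11
After 8 (delete_current): list=[3, 8, 4] cursor@8
After 9 (delete_current): list=[3, 4] cursor@4
After 10 (next): list=[3, 4] cursor@4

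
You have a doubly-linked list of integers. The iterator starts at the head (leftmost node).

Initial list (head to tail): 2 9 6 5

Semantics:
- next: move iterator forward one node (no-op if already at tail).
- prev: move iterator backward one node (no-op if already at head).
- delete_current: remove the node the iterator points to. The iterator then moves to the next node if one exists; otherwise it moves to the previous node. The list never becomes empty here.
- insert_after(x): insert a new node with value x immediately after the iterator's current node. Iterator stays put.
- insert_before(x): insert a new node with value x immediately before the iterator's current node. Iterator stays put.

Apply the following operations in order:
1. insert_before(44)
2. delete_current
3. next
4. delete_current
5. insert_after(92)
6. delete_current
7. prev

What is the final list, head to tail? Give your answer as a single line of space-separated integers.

After 1 (insert_before(44)): list=[44, 2, 9, 6, 5] cursor@2
After 2 (delete_current): list=[44, 9, 6, 5] cursor@9
After 3 (next): list=[44, 9, 6, 5] cursor@6
After 4 (delete_current): list=[44, 9, 5] cursor@5
After 5 (insert_after(92)): list=[44, 9, 5, 92] cursor@5
After 6 (delete_current): list=[44, 9, 92] cursor@92
After 7 (prev): list=[44, 9, 92] cursor@9

Answer: 44 9 92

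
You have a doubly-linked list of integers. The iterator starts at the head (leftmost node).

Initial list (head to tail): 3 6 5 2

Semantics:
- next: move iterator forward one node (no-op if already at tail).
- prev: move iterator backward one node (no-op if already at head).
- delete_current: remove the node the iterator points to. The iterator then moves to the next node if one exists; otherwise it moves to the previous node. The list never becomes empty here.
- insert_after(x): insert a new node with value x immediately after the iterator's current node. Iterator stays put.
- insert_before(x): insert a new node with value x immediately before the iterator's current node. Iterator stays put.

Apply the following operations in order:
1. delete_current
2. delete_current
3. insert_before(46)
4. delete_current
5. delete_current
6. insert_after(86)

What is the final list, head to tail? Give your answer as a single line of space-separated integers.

Answer: 46 86

Derivation:
After 1 (delete_current): list=[6, 5, 2] cursor@6
After 2 (delete_current): list=[5, 2] cursor@5
After 3 (insert_before(46)): list=[46, 5, 2] cursor@5
After 4 (delete_current): list=[46, 2] cursor@2
After 5 (delete_current): list=[46] cursor@46
After 6 (insert_after(86)): list=[46, 86] cursor@46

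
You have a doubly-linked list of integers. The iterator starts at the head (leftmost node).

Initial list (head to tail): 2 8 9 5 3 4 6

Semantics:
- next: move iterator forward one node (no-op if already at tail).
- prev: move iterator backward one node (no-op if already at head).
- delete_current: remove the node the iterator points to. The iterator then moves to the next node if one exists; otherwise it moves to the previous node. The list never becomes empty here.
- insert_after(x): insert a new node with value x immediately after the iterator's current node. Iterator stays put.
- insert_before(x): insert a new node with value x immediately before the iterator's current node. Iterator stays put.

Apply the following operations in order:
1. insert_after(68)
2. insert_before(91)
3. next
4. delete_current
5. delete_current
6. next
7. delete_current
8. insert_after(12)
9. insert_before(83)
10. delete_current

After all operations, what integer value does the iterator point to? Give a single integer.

After 1 (insert_after(68)): list=[2, 68, 8, 9, 5, 3, 4, 6] cursor@2
After 2 (insert_before(91)): list=[91, 2, 68, 8, 9, 5, 3, 4, 6] cursor@2
After 3 (next): list=[91, 2, 68, 8, 9, 5, 3, 4, 6] cursor@68
After 4 (delete_current): list=[91, 2, 8, 9, 5, 3, 4, 6] cursor@8
After 5 (delete_current): list=[91, 2, 9, 5, 3, 4, 6] cursor@9
After 6 (next): list=[91, 2, 9, 5, 3, 4, 6] cursor@5
After 7 (delete_current): list=[91, 2, 9, 3, 4, 6] cursor@3
After 8 (insert_after(12)): list=[91, 2, 9, 3, 12, 4, 6] cursor@3
After 9 (insert_before(83)): list=[91, 2, 9, 83, 3, 12, 4, 6] cursor@3
After 10 (delete_current): list=[91, 2, 9, 83, 12, 4, 6] cursor@12

Answer: 12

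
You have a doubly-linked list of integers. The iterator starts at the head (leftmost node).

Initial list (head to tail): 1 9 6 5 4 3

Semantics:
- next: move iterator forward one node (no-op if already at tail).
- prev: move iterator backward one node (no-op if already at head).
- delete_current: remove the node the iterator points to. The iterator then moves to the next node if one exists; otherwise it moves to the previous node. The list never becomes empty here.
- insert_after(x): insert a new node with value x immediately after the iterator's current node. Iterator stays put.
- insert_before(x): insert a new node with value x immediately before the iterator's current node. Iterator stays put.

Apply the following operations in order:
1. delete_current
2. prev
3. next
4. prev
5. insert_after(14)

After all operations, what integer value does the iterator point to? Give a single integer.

After 1 (delete_current): list=[9, 6, 5, 4, 3] cursor@9
After 2 (prev): list=[9, 6, 5, 4, 3] cursor@9
After 3 (next): list=[9, 6, 5, 4, 3] cursor@6
After 4 (prev): list=[9, 6, 5, 4, 3] cursor@9
After 5 (insert_after(14)): list=[9, 14, 6, 5, 4, 3] cursor@9

Answer: 9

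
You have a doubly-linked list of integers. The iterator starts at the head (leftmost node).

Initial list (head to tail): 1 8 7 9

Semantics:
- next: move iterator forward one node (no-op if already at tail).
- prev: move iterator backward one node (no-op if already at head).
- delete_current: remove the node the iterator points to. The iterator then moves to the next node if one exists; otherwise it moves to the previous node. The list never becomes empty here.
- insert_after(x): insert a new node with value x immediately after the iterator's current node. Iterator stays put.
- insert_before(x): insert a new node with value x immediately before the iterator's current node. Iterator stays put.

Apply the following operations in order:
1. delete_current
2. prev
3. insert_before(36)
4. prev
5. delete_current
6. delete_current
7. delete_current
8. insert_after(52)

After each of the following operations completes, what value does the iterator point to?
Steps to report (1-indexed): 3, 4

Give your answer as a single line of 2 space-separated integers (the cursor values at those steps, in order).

Answer: 8 36

Derivation:
After 1 (delete_current): list=[8, 7, 9] cursor@8
After 2 (prev): list=[8, 7, 9] cursor@8
After 3 (insert_before(36)): list=[36, 8, 7, 9] cursor@8
After 4 (prev): list=[36, 8, 7, 9] cursor@36
After 5 (delete_current): list=[8, 7, 9] cursor@8
After 6 (delete_current): list=[7, 9] cursor@7
After 7 (delete_current): list=[9] cursor@9
After 8 (insert_after(52)): list=[9, 52] cursor@9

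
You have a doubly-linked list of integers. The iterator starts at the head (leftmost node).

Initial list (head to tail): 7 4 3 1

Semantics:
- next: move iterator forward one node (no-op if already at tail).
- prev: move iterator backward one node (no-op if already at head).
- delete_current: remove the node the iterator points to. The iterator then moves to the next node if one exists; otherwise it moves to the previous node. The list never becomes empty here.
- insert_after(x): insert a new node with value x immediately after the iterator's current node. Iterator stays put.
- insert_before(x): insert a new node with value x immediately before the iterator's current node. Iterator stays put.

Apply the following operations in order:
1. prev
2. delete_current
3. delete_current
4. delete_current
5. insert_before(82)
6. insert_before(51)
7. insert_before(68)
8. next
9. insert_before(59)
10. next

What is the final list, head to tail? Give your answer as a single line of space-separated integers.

After 1 (prev): list=[7, 4, 3, 1] cursor@7
After 2 (delete_current): list=[4, 3, 1] cursor@4
After 3 (delete_current): list=[3, 1] cursor@3
After 4 (delete_current): list=[1] cursor@1
After 5 (insert_before(82)): list=[82, 1] cursor@1
After 6 (insert_before(51)): list=[82, 51, 1] cursor@1
After 7 (insert_before(68)): list=[82, 51, 68, 1] cursor@1
After 8 (next): list=[82, 51, 68, 1] cursor@1
After 9 (insert_before(59)): list=[82, 51, 68, 59, 1] cursor@1
After 10 (next): list=[82, 51, 68, 59, 1] cursor@1

Answer: 82 51 68 59 1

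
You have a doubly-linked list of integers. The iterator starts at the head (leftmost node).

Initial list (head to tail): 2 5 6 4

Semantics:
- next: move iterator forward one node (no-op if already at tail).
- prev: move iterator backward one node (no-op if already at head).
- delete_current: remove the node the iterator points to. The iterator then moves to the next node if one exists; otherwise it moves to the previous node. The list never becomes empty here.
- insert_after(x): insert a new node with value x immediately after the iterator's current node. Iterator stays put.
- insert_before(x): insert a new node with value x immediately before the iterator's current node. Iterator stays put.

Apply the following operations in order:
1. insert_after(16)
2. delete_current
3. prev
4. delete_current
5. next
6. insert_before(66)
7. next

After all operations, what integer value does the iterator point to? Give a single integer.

Answer: 4

Derivation:
After 1 (insert_after(16)): list=[2, 16, 5, 6, 4] cursor@2
After 2 (delete_current): list=[16, 5, 6, 4] cursor@16
After 3 (prev): list=[16, 5, 6, 4] cursor@16
After 4 (delete_current): list=[5, 6, 4] cursor@5
After 5 (next): list=[5, 6, 4] cursor@6
After 6 (insert_before(66)): list=[5, 66, 6, 4] cursor@6
After 7 (next): list=[5, 66, 6, 4] cursor@4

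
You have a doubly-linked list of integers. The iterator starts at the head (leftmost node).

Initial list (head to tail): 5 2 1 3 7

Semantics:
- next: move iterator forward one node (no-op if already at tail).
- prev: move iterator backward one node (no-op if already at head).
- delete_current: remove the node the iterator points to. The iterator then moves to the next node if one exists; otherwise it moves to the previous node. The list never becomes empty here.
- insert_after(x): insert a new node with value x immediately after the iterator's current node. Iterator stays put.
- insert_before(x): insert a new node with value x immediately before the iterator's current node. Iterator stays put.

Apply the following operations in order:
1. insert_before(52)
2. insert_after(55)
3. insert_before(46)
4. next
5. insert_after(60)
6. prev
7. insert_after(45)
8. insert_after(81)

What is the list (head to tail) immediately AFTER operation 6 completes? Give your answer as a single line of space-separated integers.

After 1 (insert_before(52)): list=[52, 5, 2, 1, 3, 7] cursor@5
After 2 (insert_after(55)): list=[52, 5, 55, 2, 1, 3, 7] cursor@5
After 3 (insert_before(46)): list=[52, 46, 5, 55, 2, 1, 3, 7] cursor@5
After 4 (next): list=[52, 46, 5, 55, 2, 1, 3, 7] cursor@55
After 5 (insert_after(60)): list=[52, 46, 5, 55, 60, 2, 1, 3, 7] cursor@55
After 6 (prev): list=[52, 46, 5, 55, 60, 2, 1, 3, 7] cursor@5

Answer: 52 46 5 55 60 2 1 3 7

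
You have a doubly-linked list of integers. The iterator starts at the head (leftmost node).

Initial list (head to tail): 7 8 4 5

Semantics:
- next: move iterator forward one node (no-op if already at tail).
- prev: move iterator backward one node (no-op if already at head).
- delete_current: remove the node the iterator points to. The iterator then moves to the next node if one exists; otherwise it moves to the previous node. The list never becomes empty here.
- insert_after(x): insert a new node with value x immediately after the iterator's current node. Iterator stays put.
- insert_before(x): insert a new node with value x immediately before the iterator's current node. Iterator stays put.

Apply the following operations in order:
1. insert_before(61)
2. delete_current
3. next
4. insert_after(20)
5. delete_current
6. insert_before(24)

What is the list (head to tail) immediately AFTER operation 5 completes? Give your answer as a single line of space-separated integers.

Answer: 61 8 20 5

Derivation:
After 1 (insert_before(61)): list=[61, 7, 8, 4, 5] cursor@7
After 2 (delete_current): list=[61, 8, 4, 5] cursor@8
After 3 (next): list=[61, 8, 4, 5] cursor@4
After 4 (insert_after(20)): list=[61, 8, 4, 20, 5] cursor@4
After 5 (delete_current): list=[61, 8, 20, 5] cursor@20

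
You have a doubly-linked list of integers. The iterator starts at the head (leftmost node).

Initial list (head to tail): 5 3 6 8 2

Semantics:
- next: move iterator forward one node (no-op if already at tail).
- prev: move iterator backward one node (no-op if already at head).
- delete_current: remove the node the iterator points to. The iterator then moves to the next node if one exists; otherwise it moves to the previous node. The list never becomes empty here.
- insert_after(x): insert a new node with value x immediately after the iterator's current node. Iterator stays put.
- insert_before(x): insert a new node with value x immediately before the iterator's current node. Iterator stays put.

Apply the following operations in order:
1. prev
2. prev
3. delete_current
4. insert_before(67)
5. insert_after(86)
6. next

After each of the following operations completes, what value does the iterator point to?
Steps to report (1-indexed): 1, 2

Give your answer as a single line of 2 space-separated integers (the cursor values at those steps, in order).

Answer: 5 5

Derivation:
After 1 (prev): list=[5, 3, 6, 8, 2] cursor@5
After 2 (prev): list=[5, 3, 6, 8, 2] cursor@5
After 3 (delete_current): list=[3, 6, 8, 2] cursor@3
After 4 (insert_before(67)): list=[67, 3, 6, 8, 2] cursor@3
After 5 (insert_after(86)): list=[67, 3, 86, 6, 8, 2] cursor@3
After 6 (next): list=[67, 3, 86, 6, 8, 2] cursor@86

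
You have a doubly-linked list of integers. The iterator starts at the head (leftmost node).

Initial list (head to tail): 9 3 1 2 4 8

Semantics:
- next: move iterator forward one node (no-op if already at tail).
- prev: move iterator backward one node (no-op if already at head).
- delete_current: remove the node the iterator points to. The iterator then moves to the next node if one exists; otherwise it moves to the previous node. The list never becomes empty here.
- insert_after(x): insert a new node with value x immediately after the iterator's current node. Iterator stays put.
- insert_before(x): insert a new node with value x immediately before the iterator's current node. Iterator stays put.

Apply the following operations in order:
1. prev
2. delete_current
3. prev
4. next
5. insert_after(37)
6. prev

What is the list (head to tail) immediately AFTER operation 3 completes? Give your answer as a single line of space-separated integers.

After 1 (prev): list=[9, 3, 1, 2, 4, 8] cursor@9
After 2 (delete_current): list=[3, 1, 2, 4, 8] cursor@3
After 3 (prev): list=[3, 1, 2, 4, 8] cursor@3

Answer: 3 1 2 4 8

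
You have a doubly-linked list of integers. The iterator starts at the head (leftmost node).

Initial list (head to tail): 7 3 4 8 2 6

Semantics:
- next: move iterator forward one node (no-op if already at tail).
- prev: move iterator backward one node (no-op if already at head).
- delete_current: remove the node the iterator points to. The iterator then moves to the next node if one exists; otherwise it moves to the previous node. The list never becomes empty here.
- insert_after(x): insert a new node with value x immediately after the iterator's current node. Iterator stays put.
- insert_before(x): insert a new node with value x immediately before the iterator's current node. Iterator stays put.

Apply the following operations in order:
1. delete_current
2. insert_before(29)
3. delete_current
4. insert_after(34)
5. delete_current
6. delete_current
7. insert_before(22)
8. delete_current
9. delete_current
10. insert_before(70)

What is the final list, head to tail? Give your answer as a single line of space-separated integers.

Answer: 29 22 70 6

Derivation:
After 1 (delete_current): list=[3, 4, 8, 2, 6] cursor@3
After 2 (insert_before(29)): list=[29, 3, 4, 8, 2, 6] cursor@3
After 3 (delete_current): list=[29, 4, 8, 2, 6] cursor@4
After 4 (insert_after(34)): list=[29, 4, 34, 8, 2, 6] cursor@4
After 5 (delete_current): list=[29, 34, 8, 2, 6] cursor@34
After 6 (delete_current): list=[29, 8, 2, 6] cursor@8
After 7 (insert_before(22)): list=[29, 22, 8, 2, 6] cursor@8
After 8 (delete_current): list=[29, 22, 2, 6] cursor@2
After 9 (delete_current): list=[29, 22, 6] cursor@6
After 10 (insert_before(70)): list=[29, 22, 70, 6] cursor@6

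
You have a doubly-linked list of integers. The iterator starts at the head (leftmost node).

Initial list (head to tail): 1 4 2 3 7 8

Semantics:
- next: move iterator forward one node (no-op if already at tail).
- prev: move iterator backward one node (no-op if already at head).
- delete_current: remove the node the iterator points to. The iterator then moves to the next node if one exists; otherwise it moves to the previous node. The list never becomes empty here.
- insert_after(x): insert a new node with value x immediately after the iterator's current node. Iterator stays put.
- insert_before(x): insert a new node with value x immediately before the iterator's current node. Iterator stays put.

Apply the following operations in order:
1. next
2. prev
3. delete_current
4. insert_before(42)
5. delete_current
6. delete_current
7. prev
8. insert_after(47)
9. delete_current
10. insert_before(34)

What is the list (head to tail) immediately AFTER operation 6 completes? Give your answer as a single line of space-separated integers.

Answer: 42 3 7 8

Derivation:
After 1 (next): list=[1, 4, 2, 3, 7, 8] cursor@4
After 2 (prev): list=[1, 4, 2, 3, 7, 8] cursor@1
After 3 (delete_current): list=[4, 2, 3, 7, 8] cursor@4
After 4 (insert_before(42)): list=[42, 4, 2, 3, 7, 8] cursor@4
After 5 (delete_current): list=[42, 2, 3, 7, 8] cursor@2
After 6 (delete_current): list=[42, 3, 7, 8] cursor@3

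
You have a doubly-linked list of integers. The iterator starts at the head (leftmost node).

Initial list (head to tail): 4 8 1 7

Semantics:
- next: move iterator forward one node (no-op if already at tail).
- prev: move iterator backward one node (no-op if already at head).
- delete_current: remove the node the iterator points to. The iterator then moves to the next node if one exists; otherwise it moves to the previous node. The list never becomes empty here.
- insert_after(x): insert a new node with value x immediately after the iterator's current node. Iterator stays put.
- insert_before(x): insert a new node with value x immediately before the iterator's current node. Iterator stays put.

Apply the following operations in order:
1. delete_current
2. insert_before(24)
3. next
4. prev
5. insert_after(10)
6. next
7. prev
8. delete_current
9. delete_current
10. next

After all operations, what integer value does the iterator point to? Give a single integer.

After 1 (delete_current): list=[8, 1, 7] cursor@8
After 2 (insert_before(24)): list=[24, 8, 1, 7] cursor@8
After 3 (next): list=[24, 8, 1, 7] cursor@1
After 4 (prev): list=[24, 8, 1, 7] cursor@8
After 5 (insert_after(10)): list=[24, 8, 10, 1, 7] cursor@8
After 6 (next): list=[24, 8, 10, 1, 7] cursor@10
After 7 (prev): list=[24, 8, 10, 1, 7] cursor@8
After 8 (delete_current): list=[24, 10, 1, 7] cursor@10
After 9 (delete_current): list=[24, 1, 7] cursor@1
After 10 (next): list=[24, 1, 7] cursor@7

Answer: 7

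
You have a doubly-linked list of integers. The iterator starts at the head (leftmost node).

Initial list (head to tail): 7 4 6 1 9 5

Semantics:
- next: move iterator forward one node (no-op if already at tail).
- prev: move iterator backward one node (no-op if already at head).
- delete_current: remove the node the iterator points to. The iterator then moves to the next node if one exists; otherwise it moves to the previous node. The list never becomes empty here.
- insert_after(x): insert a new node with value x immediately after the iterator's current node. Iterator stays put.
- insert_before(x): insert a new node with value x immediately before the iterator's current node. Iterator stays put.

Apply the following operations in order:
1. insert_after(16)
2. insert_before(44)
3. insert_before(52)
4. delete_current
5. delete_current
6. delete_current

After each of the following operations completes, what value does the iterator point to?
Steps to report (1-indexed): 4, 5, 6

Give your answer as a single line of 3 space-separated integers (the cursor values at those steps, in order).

Answer: 16 4 6

Derivation:
After 1 (insert_after(16)): list=[7, 16, 4, 6, 1, 9, 5] cursor@7
After 2 (insert_before(44)): list=[44, 7, 16, 4, 6, 1, 9, 5] cursor@7
After 3 (insert_before(52)): list=[44, 52, 7, 16, 4, 6, 1, 9, 5] cursor@7
After 4 (delete_current): list=[44, 52, 16, 4, 6, 1, 9, 5] cursor@16
After 5 (delete_current): list=[44, 52, 4, 6, 1, 9, 5] cursor@4
After 6 (delete_current): list=[44, 52, 6, 1, 9, 5] cursor@6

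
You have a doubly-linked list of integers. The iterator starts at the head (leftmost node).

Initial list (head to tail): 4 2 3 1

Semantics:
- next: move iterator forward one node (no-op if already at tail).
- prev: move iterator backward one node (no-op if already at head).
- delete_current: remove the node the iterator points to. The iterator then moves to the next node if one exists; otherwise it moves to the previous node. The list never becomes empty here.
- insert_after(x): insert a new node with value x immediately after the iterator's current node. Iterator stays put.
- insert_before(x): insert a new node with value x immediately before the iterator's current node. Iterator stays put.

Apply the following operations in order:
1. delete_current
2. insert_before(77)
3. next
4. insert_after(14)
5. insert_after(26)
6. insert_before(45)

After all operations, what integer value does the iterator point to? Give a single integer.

After 1 (delete_current): list=[2, 3, 1] cursor@2
After 2 (insert_before(77)): list=[77, 2, 3, 1] cursor@2
After 3 (next): list=[77, 2, 3, 1] cursor@3
After 4 (insert_after(14)): list=[77, 2, 3, 14, 1] cursor@3
After 5 (insert_after(26)): list=[77, 2, 3, 26, 14, 1] cursor@3
After 6 (insert_before(45)): list=[77, 2, 45, 3, 26, 14, 1] cursor@3

Answer: 3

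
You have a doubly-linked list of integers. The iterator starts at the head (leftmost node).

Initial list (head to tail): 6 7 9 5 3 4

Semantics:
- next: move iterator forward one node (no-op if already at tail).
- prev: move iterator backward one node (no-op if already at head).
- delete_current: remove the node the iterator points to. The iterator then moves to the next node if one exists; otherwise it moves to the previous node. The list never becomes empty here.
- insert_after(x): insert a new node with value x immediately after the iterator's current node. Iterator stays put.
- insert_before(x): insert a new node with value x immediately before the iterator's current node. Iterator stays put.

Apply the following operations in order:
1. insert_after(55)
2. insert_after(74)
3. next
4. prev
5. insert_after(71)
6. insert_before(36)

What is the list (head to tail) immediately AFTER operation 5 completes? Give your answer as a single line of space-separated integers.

After 1 (insert_after(55)): list=[6, 55, 7, 9, 5, 3, 4] cursor@6
After 2 (insert_after(74)): list=[6, 74, 55, 7, 9, 5, 3, 4] cursor@6
After 3 (next): list=[6, 74, 55, 7, 9, 5, 3, 4] cursor@74
After 4 (prev): list=[6, 74, 55, 7, 9, 5, 3, 4] cursor@6
After 5 (insert_after(71)): list=[6, 71, 74, 55, 7, 9, 5, 3, 4] cursor@6

Answer: 6 71 74 55 7 9 5 3 4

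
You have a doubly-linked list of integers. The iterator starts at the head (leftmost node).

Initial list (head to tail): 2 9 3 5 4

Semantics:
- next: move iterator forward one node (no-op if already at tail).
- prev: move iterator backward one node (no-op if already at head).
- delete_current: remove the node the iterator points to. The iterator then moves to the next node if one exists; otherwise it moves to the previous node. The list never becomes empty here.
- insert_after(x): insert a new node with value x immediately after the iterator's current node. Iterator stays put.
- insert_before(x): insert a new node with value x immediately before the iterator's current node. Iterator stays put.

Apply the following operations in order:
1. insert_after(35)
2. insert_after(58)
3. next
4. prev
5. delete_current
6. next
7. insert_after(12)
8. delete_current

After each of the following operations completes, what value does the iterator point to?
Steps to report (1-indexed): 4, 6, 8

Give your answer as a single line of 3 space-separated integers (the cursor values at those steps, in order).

Answer: 2 35 12

Derivation:
After 1 (insert_after(35)): list=[2, 35, 9, 3, 5, 4] cursor@2
After 2 (insert_after(58)): list=[2, 58, 35, 9, 3, 5, 4] cursor@2
After 3 (next): list=[2, 58, 35, 9, 3, 5, 4] cursor@58
After 4 (prev): list=[2, 58, 35, 9, 3, 5, 4] cursor@2
After 5 (delete_current): list=[58, 35, 9, 3, 5, 4] cursor@58
After 6 (next): list=[58, 35, 9, 3, 5, 4] cursor@35
After 7 (insert_after(12)): list=[58, 35, 12, 9, 3, 5, 4] cursor@35
After 8 (delete_current): list=[58, 12, 9, 3, 5, 4] cursor@12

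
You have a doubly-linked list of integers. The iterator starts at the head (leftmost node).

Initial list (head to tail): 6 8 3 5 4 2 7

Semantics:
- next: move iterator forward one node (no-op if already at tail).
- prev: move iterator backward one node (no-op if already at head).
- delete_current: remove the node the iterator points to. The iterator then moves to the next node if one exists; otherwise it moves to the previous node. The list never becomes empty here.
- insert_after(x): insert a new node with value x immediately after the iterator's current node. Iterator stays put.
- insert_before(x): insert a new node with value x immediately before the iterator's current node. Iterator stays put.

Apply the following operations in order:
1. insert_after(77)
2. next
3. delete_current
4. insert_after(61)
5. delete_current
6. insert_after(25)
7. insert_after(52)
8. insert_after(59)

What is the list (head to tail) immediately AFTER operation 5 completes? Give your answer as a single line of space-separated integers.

After 1 (insert_after(77)): list=[6, 77, 8, 3, 5, 4, 2, 7] cursor@6
After 2 (next): list=[6, 77, 8, 3, 5, 4, 2, 7] cursor@77
After 3 (delete_current): list=[6, 8, 3, 5, 4, 2, 7] cursor@8
After 4 (insert_after(61)): list=[6, 8, 61, 3, 5, 4, 2, 7] cursor@8
After 5 (delete_current): list=[6, 61, 3, 5, 4, 2, 7] cursor@61

Answer: 6 61 3 5 4 2 7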